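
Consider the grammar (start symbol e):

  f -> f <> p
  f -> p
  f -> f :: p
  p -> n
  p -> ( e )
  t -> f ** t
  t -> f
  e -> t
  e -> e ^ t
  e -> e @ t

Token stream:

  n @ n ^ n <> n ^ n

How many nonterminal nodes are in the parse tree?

[e [e [e [e [t [f [p n]]]] @ [t [f [p n]]]] ^ [t [f [f [p n]] <> [p n]]]] ^ [t [f [p n]]]]

18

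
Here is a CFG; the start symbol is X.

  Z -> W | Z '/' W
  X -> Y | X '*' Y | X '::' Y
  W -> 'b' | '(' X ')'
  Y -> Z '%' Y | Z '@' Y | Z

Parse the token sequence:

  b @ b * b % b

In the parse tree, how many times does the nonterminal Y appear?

[X [X [Y [Z [W b]] @ [Y [Z [W b]]]]] * [Y [Z [W b]] % [Y [Z [W b]]]]]

4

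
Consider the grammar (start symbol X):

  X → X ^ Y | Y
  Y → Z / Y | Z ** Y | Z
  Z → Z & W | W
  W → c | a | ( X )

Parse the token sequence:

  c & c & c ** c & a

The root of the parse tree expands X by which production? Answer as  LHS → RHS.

X → Y

[X [Y [Z [Z [Z [W c]] & [W c]] & [W c]] ** [Y [Z [Z [W c]] & [W a]]]]]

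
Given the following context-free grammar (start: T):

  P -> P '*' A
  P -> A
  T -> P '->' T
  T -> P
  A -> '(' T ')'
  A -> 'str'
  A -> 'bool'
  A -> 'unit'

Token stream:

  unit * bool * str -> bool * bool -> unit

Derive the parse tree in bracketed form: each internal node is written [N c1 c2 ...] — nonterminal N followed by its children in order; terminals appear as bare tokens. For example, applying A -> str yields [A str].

[T [P [P [P [A unit]] * [A bool]] * [A str]] -> [T [P [P [A bool]] * [A bool]] -> [T [P [A unit]]]]]

T
P -> T
P * A -> T
P * A * A -> T
A * A * A -> T
unit * A * A -> T
unit * bool * A -> T
unit * bool * str -> T
unit * bool * str -> P -> T
unit * bool * str -> P * A -> T
unit * bool * str -> A * A -> T
unit * bool * str -> bool * A -> T
unit * bool * str -> bool * bool -> T
unit * bool * str -> bool * bool -> P
unit * bool * str -> bool * bool -> A
unit * bool * str -> bool * bool -> unit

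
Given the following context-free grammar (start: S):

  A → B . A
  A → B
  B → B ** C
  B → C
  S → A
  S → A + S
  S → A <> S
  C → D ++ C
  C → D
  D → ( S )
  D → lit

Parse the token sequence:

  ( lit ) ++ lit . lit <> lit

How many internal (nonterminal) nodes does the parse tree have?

21

[S [A [B [C [D ( [S [A [B [C [D lit]]]]] )] ++ [C [D lit]]]] . [A [B [C [D lit]]]]] <> [S [A [B [C [D lit]]]]]]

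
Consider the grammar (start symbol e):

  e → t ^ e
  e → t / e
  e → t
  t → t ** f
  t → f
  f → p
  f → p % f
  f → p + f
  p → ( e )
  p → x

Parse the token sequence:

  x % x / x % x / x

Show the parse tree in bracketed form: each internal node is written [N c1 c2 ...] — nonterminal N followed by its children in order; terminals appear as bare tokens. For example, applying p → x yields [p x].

e
t / e
f / e
p % f / e
x % f / e
x % p / e
x % x / e
x % x / t / e
x % x / f / e
x % x / p % f / e
x % x / x % f / e
x % x / x % p / e
x % x / x % x / e
x % x / x % x / t
x % x / x % x / f
x % x / x % x / p
x % x / x % x / x

[e [t [f [p x] % [f [p x]]]] / [e [t [f [p x] % [f [p x]]]] / [e [t [f [p x]]]]]]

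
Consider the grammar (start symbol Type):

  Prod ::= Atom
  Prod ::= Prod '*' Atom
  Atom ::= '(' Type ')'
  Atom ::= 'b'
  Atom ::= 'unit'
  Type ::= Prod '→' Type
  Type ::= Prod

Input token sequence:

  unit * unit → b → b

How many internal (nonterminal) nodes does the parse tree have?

[Type [Prod [Prod [Atom unit]] * [Atom unit]] → [Type [Prod [Atom b]] → [Type [Prod [Atom b]]]]]

11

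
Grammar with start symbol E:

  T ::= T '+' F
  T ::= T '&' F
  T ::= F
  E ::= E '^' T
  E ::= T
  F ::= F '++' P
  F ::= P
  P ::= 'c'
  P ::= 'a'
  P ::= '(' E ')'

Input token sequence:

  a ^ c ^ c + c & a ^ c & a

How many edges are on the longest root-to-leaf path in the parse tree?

7

[E [E [E [E [T [F [P a]]]] ^ [T [F [P c]]]] ^ [T [T [T [F [P c]]] + [F [P c]]] & [F [P a]]]] ^ [T [T [F [P c]]] & [F [P a]]]]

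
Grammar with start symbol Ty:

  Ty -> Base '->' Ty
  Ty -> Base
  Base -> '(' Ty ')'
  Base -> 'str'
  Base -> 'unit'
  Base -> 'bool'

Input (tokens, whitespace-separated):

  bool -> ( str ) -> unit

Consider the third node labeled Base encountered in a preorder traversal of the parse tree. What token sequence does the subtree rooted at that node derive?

[Ty [Base bool] -> [Ty [Base ( [Ty [Base str]] )] -> [Ty [Base unit]]]]

str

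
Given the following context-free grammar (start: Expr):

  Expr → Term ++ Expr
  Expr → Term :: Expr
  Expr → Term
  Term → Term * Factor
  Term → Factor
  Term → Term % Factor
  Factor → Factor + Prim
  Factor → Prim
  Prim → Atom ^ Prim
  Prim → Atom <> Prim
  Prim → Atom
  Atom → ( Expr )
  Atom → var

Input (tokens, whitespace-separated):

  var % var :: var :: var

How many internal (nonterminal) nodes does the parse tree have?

[Expr [Term [Term [Factor [Prim [Atom var]]]] % [Factor [Prim [Atom var]]]] :: [Expr [Term [Factor [Prim [Atom var]]]] :: [Expr [Term [Factor [Prim [Atom var]]]]]]]

19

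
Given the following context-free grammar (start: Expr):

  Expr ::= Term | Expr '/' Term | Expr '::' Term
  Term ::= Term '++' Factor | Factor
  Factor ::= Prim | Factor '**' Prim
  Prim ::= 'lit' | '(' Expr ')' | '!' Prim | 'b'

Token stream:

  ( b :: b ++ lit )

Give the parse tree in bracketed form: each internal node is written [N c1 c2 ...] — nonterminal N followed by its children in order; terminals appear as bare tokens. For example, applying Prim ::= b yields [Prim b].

[Expr [Term [Factor [Prim ( [Expr [Expr [Term [Factor [Prim b]]]] :: [Term [Term [Factor [Prim b]]] ++ [Factor [Prim lit]]]] )]]]]

Expr
Term
Factor
Prim
( Expr )
( Expr :: Term )
( Term :: Term )
( Factor :: Term )
( Prim :: Term )
( b :: Term )
( b :: Term ++ Factor )
( b :: Factor ++ Factor )
( b :: Prim ++ Factor )
( b :: b ++ Factor )
( b :: b ++ Prim )
( b :: b ++ lit )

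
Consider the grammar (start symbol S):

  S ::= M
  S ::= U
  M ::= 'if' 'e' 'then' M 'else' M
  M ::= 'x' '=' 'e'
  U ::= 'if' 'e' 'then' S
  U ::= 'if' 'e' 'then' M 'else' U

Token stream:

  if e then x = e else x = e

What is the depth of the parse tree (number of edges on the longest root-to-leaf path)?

3

[S [M if e then [M x = e] else [M x = e]]]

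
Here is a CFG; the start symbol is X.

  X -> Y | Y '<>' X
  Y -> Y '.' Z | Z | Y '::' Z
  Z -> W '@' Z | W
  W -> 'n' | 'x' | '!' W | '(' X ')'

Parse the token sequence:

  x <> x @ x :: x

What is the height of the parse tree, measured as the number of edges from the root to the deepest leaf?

[X [Y [Z [W x]]] <> [X [Y [Y [Z [W x] @ [Z [W x]]]] :: [Z [W x]]]]]

7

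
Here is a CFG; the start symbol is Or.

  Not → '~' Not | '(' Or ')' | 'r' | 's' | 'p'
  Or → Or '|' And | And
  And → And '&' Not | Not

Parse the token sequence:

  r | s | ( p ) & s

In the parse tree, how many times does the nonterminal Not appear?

[Or [Or [Or [And [Not r]]] | [And [Not s]]] | [And [And [Not ( [Or [And [Not p]]] )]] & [Not s]]]

5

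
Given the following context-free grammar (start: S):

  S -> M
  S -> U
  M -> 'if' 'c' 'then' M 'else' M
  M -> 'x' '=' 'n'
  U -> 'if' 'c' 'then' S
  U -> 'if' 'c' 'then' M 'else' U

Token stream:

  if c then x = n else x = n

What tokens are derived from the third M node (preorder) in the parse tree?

x = n

[S [M if c then [M x = n] else [M x = n]]]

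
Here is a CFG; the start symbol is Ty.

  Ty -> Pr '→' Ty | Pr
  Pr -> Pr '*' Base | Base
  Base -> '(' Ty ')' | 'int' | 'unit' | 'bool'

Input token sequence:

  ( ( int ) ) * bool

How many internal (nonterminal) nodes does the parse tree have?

[Ty [Pr [Pr [Base ( [Ty [Pr [Base ( [Ty [Pr [Base int]]] )]]] )]] * [Base bool]]]

11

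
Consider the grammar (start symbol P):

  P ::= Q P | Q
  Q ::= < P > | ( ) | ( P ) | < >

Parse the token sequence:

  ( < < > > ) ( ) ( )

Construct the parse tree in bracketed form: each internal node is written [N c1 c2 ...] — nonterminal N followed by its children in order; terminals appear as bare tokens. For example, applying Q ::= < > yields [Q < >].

[P [Q ( [P [Q < [P [Q < >]] >]] )] [P [Q ( )] [P [Q ( )]]]]

P
Q P
( P ) P
( Q ) P
( < P > ) P
( < Q > ) P
( < < > > ) P
( < < > > ) Q P
( < < > > ) ( ) P
( < < > > ) ( ) Q
( < < > > ) ( ) ( )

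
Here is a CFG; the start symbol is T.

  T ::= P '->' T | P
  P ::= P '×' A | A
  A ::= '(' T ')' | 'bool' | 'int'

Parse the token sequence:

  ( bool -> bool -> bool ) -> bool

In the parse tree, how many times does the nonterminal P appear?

[T [P [A ( [T [P [A bool]] -> [T [P [A bool]] -> [T [P [A bool]]]]] )]] -> [T [P [A bool]]]]

5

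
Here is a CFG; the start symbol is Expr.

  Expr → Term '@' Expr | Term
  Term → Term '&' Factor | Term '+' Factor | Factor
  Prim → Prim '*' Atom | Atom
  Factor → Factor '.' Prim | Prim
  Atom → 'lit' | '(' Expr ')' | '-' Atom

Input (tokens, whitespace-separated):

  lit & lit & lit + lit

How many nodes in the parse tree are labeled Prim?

[Expr [Term [Term [Term [Term [Factor [Prim [Atom lit]]]] & [Factor [Prim [Atom lit]]]] & [Factor [Prim [Atom lit]]]] + [Factor [Prim [Atom lit]]]]]

4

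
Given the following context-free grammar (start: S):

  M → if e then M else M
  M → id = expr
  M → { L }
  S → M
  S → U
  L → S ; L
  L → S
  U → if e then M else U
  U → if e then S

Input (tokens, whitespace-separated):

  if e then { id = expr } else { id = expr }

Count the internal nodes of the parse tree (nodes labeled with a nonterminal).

10

[S [M if e then [M { [L [S [M id = expr]]] }] else [M { [L [S [M id = expr]]] }]]]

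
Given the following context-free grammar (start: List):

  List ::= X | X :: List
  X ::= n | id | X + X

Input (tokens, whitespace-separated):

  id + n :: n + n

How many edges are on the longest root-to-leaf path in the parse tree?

4

[List [X [X id] + [X n]] :: [List [X [X n] + [X n]]]]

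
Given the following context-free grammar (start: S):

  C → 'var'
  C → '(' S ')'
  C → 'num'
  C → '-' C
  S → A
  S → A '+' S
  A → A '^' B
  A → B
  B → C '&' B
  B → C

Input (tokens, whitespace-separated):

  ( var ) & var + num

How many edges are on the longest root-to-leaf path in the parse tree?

[S [A [B [C ( [S [A [B [C var]]]] )] & [B [C var]]]] + [S [A [B [C num]]]]]

8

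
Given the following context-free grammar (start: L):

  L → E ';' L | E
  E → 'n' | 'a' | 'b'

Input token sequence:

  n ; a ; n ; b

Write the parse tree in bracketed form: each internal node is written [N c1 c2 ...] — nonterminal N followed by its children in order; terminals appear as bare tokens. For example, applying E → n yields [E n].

L
E ; L
n ; L
n ; E ; L
n ; a ; L
n ; a ; E ; L
n ; a ; n ; L
n ; a ; n ; E
n ; a ; n ; b

[L [E n] ; [L [E a] ; [L [E n] ; [L [E b]]]]]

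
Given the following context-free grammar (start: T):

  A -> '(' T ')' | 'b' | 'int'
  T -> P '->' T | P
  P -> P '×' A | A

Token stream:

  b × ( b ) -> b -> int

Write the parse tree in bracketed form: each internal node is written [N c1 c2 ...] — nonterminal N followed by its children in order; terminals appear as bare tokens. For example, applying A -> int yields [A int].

T
P -> T
P × A -> T
A × A -> T
b × A -> T
b × ( T ) -> T
b × ( P ) -> T
b × ( A ) -> T
b × ( b ) -> T
b × ( b ) -> P -> T
b × ( b ) -> A -> T
b × ( b ) -> b -> T
b × ( b ) -> b -> P
b × ( b ) -> b -> A
b × ( b ) -> b -> int

[T [P [P [A b]] × [A ( [T [P [A b]]] )]] -> [T [P [A b]] -> [T [P [A int]]]]]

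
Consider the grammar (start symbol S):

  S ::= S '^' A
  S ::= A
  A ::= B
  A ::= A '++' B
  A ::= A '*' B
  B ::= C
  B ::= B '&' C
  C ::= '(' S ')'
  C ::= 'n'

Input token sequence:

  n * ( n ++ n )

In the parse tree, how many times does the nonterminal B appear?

[S [A [A [B [C n]]] * [B [C ( [S [A [A [B [C n]]] ++ [B [C n]]]] )]]]]

4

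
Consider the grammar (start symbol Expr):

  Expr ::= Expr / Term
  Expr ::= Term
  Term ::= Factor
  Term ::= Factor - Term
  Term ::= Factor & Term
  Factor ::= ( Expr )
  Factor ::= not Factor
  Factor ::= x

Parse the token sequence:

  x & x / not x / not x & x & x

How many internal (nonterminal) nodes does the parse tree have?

[Expr [Expr [Expr [Term [Factor x] & [Term [Factor x]]]] / [Term [Factor not [Factor x]]]] / [Term [Factor not [Factor x]] & [Term [Factor x] & [Term [Factor x]]]]]

17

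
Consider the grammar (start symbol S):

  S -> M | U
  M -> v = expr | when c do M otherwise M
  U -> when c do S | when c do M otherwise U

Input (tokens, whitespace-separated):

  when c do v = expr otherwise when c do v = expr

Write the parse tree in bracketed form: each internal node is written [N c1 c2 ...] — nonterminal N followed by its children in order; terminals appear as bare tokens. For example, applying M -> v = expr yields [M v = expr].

[S [U when c do [M v = expr] otherwise [U when c do [S [M v = expr]]]]]

S
U
when c do M otherwise U
when c do v = expr otherwise U
when c do v = expr otherwise when c do S
when c do v = expr otherwise when c do M
when c do v = expr otherwise when c do v = expr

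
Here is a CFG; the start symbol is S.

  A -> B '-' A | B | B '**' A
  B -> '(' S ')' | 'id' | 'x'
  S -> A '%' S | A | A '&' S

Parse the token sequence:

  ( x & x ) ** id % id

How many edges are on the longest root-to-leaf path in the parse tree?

7

[S [A [B ( [S [A [B x]] & [S [A [B x]]]] )] ** [A [B id]]] % [S [A [B id]]]]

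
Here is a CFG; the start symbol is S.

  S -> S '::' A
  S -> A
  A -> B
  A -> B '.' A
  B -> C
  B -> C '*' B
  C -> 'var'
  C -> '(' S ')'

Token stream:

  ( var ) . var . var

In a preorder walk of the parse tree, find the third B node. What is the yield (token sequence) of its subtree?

[S [A [B [C ( [S [A [B [C var]]]] )]] . [A [B [C var]] . [A [B [C var]]]]]]

var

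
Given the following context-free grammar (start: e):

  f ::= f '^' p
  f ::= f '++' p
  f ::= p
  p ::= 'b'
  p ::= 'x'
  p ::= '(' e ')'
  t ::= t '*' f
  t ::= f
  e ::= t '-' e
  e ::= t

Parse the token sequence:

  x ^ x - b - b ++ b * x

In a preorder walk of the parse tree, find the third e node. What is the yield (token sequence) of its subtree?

b ++ b * x

[e [t [f [f [p x]] ^ [p x]]] - [e [t [f [p b]]] - [e [t [t [f [f [p b]] ++ [p b]]] * [f [p x]]]]]]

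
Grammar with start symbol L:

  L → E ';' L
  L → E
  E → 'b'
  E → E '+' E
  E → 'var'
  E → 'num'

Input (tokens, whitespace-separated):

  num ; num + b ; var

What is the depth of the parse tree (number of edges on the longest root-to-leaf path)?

4

[L [E num] ; [L [E [E num] + [E b]] ; [L [E var]]]]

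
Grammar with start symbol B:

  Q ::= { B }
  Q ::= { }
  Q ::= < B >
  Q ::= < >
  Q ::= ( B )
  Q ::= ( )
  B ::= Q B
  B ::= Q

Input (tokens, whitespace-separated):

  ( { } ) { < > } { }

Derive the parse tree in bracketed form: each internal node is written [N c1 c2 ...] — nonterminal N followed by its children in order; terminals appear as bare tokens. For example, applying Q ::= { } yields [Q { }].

B
Q B
( B ) B
( Q ) B
( { } ) B
( { } ) Q B
( { } ) { B } B
( { } ) { Q } B
( { } ) { < > } B
( { } ) { < > } Q
( { } ) { < > } { }

[B [Q ( [B [Q { }]] )] [B [Q { [B [Q < >]] }] [B [Q { }]]]]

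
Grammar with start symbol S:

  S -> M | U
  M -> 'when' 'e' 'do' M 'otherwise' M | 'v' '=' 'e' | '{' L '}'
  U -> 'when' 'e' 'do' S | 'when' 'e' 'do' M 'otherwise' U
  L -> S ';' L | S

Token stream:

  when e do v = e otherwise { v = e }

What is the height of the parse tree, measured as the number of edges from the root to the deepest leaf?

[S [M when e do [M v = e] otherwise [M { [L [S [M v = e]]] }]]]

6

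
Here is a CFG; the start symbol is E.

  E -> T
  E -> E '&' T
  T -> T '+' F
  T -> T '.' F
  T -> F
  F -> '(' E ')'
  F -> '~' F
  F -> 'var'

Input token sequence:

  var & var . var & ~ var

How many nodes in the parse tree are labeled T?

[E [E [E [T [F var]]] & [T [T [F var]] . [F var]]] & [T [F ~ [F var]]]]

4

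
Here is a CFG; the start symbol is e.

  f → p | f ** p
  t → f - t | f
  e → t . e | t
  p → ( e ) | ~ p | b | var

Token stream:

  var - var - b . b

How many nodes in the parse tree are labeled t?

[e [t [f [p var]] - [t [f [p var]] - [t [f [p b]]]]] . [e [t [f [p b]]]]]

4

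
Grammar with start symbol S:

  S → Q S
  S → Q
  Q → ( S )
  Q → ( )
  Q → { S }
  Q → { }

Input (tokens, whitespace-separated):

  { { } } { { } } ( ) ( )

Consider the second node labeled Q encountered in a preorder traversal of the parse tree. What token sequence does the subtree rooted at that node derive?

{ }

[S [Q { [S [Q { }]] }] [S [Q { [S [Q { }]] }] [S [Q ( )] [S [Q ( )]]]]]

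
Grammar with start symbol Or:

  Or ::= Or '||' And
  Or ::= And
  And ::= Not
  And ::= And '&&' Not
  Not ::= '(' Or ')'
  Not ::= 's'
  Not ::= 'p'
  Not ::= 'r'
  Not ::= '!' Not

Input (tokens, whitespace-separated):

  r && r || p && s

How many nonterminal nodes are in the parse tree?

10

[Or [Or [And [And [Not r]] && [Not r]]] || [And [And [Not p]] && [Not s]]]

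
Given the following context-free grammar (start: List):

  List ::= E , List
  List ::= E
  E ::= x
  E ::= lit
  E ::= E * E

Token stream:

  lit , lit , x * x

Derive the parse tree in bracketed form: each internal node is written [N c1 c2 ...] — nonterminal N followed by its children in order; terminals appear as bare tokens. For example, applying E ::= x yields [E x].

[List [E lit] , [List [E lit] , [List [E [E x] * [E x]]]]]

List
E , List
lit , List
lit , E , List
lit , lit , List
lit , lit , E
lit , lit , E * E
lit , lit , x * E
lit , lit , x * x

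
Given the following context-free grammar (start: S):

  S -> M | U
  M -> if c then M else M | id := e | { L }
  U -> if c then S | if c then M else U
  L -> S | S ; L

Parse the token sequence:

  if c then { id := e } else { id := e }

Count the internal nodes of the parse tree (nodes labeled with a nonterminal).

10

[S [M if c then [M { [L [S [M id := e]]] }] else [M { [L [S [M id := e]]] }]]]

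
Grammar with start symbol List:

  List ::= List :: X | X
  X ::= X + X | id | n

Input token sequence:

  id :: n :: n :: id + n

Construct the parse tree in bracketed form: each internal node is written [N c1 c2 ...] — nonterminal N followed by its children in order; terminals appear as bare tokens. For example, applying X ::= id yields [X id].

[List [List [List [List [X id]] :: [X n]] :: [X n]] :: [X [X id] + [X n]]]

List
List :: X
List :: X :: X
List :: X :: X :: X
X :: X :: X :: X
id :: X :: X :: X
id :: n :: X :: X
id :: n :: n :: X
id :: n :: n :: X + X
id :: n :: n :: id + X
id :: n :: n :: id + n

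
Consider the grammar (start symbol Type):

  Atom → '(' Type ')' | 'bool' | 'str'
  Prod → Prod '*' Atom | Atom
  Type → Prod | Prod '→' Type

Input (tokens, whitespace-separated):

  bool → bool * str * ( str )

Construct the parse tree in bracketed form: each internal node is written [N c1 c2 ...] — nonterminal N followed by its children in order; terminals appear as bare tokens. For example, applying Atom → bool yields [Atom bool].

Type
Prod → Type
Atom → Type
bool → Type
bool → Prod
bool → Prod * Atom
bool → Prod * Atom * Atom
bool → Atom * Atom * Atom
bool → bool * Atom * Atom
bool → bool * str * Atom
bool → bool * str * ( Type )
bool → bool * str * ( Prod )
bool → bool * str * ( Atom )
bool → bool * str * ( str )

[Type [Prod [Atom bool]] → [Type [Prod [Prod [Prod [Atom bool]] * [Atom str]] * [Atom ( [Type [Prod [Atom str]]] )]]]]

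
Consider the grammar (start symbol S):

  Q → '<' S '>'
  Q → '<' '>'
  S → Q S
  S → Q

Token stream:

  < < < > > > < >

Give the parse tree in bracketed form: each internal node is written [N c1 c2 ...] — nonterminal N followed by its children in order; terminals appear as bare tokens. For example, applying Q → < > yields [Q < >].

S
Q S
< S > S
< Q > S
< < S > > S
< < Q > > S
< < < > > > S
< < < > > > Q
< < < > > > < >

[S [Q < [S [Q < [S [Q < >]] >]] >] [S [Q < >]]]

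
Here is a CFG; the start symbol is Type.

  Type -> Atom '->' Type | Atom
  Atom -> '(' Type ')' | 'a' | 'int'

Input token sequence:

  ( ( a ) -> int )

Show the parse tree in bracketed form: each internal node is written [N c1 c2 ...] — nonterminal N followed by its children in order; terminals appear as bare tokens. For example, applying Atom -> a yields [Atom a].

[Type [Atom ( [Type [Atom ( [Type [Atom a]] )] -> [Type [Atom int]]] )]]

Type
Atom
( Type )
( Atom -> Type )
( ( Type ) -> Type )
( ( Atom ) -> Type )
( ( a ) -> Type )
( ( a ) -> Atom )
( ( a ) -> int )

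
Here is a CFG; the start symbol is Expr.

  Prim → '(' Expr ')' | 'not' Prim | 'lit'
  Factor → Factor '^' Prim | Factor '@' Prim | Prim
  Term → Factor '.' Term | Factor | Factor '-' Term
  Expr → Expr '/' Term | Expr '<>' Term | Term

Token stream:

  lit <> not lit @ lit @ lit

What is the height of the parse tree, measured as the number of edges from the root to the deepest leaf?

7

[Expr [Expr [Term [Factor [Prim lit]]]] <> [Term [Factor [Factor [Factor [Prim not [Prim lit]]] @ [Prim lit]] @ [Prim lit]]]]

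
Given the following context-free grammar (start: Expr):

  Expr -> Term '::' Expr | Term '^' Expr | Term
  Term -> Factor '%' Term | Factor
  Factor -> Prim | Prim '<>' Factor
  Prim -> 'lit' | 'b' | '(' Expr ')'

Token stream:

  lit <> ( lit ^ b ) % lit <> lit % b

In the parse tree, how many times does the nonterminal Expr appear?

[Expr [Term [Factor [Prim lit] <> [Factor [Prim ( [Expr [Term [Factor [Prim lit]]] ^ [Expr [Term [Factor [Prim b]]]]] )]]] % [Term [Factor [Prim lit] <> [Factor [Prim lit]]] % [Term [Factor [Prim b]]]]]]

3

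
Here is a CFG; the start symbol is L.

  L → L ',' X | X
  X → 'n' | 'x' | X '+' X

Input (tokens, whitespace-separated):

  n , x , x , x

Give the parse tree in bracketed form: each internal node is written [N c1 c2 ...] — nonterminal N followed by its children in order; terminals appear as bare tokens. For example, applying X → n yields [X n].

L
L , X
L , X , X
L , X , X , X
X , X , X , X
n , X , X , X
n , x , X , X
n , x , x , X
n , x , x , x

[L [L [L [L [X n]] , [X x]] , [X x]] , [X x]]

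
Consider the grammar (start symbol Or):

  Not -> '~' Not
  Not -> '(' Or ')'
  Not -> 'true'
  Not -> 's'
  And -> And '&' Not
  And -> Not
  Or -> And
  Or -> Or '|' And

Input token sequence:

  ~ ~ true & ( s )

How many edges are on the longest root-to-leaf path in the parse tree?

[Or [And [And [Not ~ [Not ~ [Not true]]]] & [Not ( [Or [And [Not s]]] )]]]

6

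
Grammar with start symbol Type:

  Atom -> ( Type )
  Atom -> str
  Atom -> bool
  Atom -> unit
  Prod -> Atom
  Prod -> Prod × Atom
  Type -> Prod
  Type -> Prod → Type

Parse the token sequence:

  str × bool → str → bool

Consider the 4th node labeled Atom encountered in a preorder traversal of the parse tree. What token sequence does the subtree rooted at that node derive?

bool

[Type [Prod [Prod [Atom str]] × [Atom bool]] → [Type [Prod [Atom str]] → [Type [Prod [Atom bool]]]]]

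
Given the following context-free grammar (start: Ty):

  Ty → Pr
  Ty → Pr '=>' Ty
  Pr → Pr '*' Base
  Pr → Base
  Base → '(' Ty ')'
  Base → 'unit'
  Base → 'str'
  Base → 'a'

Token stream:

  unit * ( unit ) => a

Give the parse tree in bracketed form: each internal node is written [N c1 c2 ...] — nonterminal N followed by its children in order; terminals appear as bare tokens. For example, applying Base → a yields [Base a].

[Ty [Pr [Pr [Base unit]] * [Base ( [Ty [Pr [Base unit]]] )]] => [Ty [Pr [Base a]]]]

Ty
Pr => Ty
Pr * Base => Ty
Base * Base => Ty
unit * Base => Ty
unit * ( Ty ) => Ty
unit * ( Pr ) => Ty
unit * ( Base ) => Ty
unit * ( unit ) => Ty
unit * ( unit ) => Pr
unit * ( unit ) => Base
unit * ( unit ) => a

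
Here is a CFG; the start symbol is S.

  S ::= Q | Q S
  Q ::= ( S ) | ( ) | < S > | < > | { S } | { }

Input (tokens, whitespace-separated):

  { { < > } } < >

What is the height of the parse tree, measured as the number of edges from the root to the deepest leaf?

[S [Q { [S [Q { [S [Q < >]] }]] }] [S [Q < >]]]

6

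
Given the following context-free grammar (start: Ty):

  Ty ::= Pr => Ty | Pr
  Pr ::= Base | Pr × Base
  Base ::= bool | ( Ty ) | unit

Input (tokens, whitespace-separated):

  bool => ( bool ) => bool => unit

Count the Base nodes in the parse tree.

[Ty [Pr [Base bool]] => [Ty [Pr [Base ( [Ty [Pr [Base bool]]] )]] => [Ty [Pr [Base bool]] => [Ty [Pr [Base unit]]]]]]

5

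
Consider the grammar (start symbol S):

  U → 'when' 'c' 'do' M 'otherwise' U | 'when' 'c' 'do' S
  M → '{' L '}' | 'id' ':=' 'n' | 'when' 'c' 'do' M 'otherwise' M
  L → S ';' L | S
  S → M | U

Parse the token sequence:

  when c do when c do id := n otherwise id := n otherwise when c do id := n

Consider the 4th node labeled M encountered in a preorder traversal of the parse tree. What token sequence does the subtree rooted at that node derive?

[S [U when c do [M when c do [M id := n] otherwise [M id := n]] otherwise [U when c do [S [M id := n]]]]]

id := n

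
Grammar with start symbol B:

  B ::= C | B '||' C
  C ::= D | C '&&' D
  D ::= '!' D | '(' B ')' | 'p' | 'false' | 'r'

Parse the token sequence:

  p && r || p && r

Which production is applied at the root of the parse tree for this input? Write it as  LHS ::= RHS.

[B [B [C [C [D p]] && [D r]]] || [C [C [D p]] && [D r]]]

B ::= B '||' C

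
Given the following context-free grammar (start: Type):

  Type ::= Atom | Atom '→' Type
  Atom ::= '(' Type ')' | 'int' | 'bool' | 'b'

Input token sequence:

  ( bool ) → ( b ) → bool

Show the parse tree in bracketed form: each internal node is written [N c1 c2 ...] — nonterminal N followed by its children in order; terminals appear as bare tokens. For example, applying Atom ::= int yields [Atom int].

[Type [Atom ( [Type [Atom bool]] )] → [Type [Atom ( [Type [Atom b]] )] → [Type [Atom bool]]]]

Type
Atom → Type
( Type ) → Type
( Atom ) → Type
( bool ) → Type
( bool ) → Atom → Type
( bool ) → ( Type ) → Type
( bool ) → ( Atom ) → Type
( bool ) → ( b ) → Type
( bool ) → ( b ) → Atom
( bool ) → ( b ) → bool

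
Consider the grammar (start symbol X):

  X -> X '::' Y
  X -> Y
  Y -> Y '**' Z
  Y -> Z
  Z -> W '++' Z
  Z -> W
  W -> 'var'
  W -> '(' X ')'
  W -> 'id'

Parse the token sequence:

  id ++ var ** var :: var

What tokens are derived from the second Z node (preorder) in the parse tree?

[X [X [Y [Y [Z [W id] ++ [Z [W var]]]] ** [Z [W var]]]] :: [Y [Z [W var]]]]

var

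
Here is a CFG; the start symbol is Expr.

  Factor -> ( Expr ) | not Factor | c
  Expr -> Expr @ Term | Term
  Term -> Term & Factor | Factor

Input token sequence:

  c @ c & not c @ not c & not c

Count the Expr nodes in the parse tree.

3

[Expr [Expr [Expr [Term [Factor c]]] @ [Term [Term [Factor c]] & [Factor not [Factor c]]]] @ [Term [Term [Factor not [Factor c]]] & [Factor not [Factor c]]]]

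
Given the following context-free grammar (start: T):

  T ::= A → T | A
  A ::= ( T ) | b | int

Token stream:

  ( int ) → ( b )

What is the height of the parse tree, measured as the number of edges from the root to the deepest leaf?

[T [A ( [T [A int]] )] → [T [A ( [T [A b]] )]]]

5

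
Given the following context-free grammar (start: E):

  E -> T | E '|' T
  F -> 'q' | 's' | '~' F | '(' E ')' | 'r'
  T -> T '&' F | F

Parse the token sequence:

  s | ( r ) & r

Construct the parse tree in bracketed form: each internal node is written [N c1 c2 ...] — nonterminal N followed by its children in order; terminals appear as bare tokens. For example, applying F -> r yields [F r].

[E [E [T [F s]]] | [T [T [F ( [E [T [F r]]] )]] & [F r]]]

E
E | T
T | T
F | T
s | T
s | T & F
s | F & F
s | ( E ) & F
s | ( T ) & F
s | ( F ) & F
s | ( r ) & F
s | ( r ) & r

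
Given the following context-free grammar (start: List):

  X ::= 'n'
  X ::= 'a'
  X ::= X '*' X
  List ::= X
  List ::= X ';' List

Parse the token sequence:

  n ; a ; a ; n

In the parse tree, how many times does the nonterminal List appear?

4

[List [X n] ; [List [X a] ; [List [X a] ; [List [X n]]]]]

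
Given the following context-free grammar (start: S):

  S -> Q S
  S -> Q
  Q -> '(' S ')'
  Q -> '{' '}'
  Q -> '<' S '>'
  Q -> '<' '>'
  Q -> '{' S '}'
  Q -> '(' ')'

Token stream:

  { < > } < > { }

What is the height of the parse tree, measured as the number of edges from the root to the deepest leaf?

4

[S [Q { [S [Q < >]] }] [S [Q < >] [S [Q { }]]]]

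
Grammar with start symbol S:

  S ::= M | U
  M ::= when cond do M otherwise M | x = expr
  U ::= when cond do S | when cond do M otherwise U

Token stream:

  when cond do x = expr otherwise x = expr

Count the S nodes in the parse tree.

1

[S [M when cond do [M x = expr] otherwise [M x = expr]]]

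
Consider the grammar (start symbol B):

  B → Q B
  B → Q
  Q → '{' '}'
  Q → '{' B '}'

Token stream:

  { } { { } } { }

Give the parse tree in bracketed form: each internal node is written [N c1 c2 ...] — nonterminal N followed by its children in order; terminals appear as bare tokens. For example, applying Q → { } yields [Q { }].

B
Q B
{ } B
{ } Q B
{ } { B } B
{ } { Q } B
{ } { { } } B
{ } { { } } Q
{ } { { } } { }

[B [Q { }] [B [Q { [B [Q { }]] }] [B [Q { }]]]]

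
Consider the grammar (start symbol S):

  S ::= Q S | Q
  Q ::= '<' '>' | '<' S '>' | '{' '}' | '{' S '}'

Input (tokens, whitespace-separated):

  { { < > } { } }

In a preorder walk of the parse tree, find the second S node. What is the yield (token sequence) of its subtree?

{ < > } { }

[S [Q { [S [Q { [S [Q < >]] }] [S [Q { }]]] }]]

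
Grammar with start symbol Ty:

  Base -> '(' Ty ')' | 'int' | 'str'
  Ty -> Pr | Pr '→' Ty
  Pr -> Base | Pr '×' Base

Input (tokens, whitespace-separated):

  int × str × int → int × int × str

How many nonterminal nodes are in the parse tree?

14

[Ty [Pr [Pr [Pr [Base int]] × [Base str]] × [Base int]] → [Ty [Pr [Pr [Pr [Base int]] × [Base int]] × [Base str]]]]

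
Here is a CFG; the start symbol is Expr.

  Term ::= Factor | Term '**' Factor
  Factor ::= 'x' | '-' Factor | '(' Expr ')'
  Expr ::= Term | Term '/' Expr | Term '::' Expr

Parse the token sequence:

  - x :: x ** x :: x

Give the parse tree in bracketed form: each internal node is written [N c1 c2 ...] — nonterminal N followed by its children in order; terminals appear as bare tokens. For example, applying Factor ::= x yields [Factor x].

Expr
Term :: Expr
Factor :: Expr
- Factor :: Expr
- x :: Expr
- x :: Term :: Expr
- x :: Term ** Factor :: Expr
- x :: Factor ** Factor :: Expr
- x :: x ** Factor :: Expr
- x :: x ** x :: Expr
- x :: x ** x :: Term
- x :: x ** x :: Factor
- x :: x ** x :: x

[Expr [Term [Factor - [Factor x]]] :: [Expr [Term [Term [Factor x]] ** [Factor x]] :: [Expr [Term [Factor x]]]]]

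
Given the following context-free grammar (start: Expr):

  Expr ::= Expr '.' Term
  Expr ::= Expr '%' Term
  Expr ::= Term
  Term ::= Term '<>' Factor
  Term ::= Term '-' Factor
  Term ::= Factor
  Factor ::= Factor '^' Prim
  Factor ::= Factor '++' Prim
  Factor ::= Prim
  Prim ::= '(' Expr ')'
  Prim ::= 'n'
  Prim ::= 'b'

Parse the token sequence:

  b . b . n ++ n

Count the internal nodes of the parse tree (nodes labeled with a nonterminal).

14

[Expr [Expr [Expr [Term [Factor [Prim b]]]] . [Term [Factor [Prim b]]]] . [Term [Factor [Factor [Prim n]] ++ [Prim n]]]]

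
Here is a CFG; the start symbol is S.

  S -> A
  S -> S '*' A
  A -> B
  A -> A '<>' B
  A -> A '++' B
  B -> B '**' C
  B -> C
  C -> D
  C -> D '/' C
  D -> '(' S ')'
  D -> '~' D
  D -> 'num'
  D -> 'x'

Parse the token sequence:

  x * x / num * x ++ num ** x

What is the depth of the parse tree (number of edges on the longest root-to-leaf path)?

7

[S [S [S [A [B [C [D x]]]]] * [A [B [C [D x] / [C [D num]]]]]] * [A [A [B [C [D x]]]] ++ [B [B [C [D num]]] ** [C [D x]]]]]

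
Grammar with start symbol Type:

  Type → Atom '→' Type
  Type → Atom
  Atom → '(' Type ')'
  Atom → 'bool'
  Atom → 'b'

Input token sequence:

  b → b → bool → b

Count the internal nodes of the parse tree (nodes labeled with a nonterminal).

[Type [Atom b] → [Type [Atom b] → [Type [Atom bool] → [Type [Atom b]]]]]

8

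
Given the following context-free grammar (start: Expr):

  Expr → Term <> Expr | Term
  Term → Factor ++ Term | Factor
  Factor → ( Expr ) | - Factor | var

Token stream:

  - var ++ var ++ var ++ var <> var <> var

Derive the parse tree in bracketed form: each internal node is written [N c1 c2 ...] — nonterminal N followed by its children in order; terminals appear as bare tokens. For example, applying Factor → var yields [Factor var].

Expr
Term <> Expr
Factor ++ Term <> Expr
- Factor ++ Term <> Expr
- var ++ Term <> Expr
- var ++ Factor ++ Term <> Expr
- var ++ var ++ Term <> Expr
- var ++ var ++ Factor ++ Term <> Expr
- var ++ var ++ var ++ Term <> Expr
- var ++ var ++ var ++ Factor <> Expr
- var ++ var ++ var ++ var <> Expr
- var ++ var ++ var ++ var <> Term <> Expr
- var ++ var ++ var ++ var <> Factor <> Expr
- var ++ var ++ var ++ var <> var <> Expr
- var ++ var ++ var ++ var <> var <> Term
- var ++ var ++ var ++ var <> var <> Factor
- var ++ var ++ var ++ var <> var <> var

[Expr [Term [Factor - [Factor var]] ++ [Term [Factor var] ++ [Term [Factor var] ++ [Term [Factor var]]]]] <> [Expr [Term [Factor var]] <> [Expr [Term [Factor var]]]]]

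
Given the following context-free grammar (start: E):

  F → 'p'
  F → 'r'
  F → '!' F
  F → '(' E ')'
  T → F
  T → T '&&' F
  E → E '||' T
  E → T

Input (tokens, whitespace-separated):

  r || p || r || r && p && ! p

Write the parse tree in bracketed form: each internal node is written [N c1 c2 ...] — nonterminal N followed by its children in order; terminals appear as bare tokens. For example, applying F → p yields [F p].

[E [E [E [E [T [F r]]] || [T [F p]]] || [T [F r]]] || [T [T [T [F r]] && [F p]] && [F ! [F p]]]]

E
E || T
E || T || T
E || T || T || T
T || T || T || T
F || T || T || T
r || T || T || T
r || F || T || T
r || p || T || T
r || p || F || T
r || p || r || T
r || p || r || T && F
r || p || r || T && F && F
r || p || r || F && F && F
r || p || r || r && F && F
r || p || r || r && p && F
r || p || r || r && p && ! F
r || p || r || r && p && ! p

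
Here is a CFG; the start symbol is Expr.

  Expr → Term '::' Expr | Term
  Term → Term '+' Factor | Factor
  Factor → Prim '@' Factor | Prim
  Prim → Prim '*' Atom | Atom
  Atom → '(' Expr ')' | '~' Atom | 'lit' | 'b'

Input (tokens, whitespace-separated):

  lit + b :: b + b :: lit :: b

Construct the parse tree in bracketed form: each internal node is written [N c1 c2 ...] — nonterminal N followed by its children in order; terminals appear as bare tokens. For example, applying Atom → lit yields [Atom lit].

[Expr [Term [Term [Factor [Prim [Atom lit]]]] + [Factor [Prim [Atom b]]]] :: [Expr [Term [Term [Factor [Prim [Atom b]]]] + [Factor [Prim [Atom b]]]] :: [Expr [Term [Factor [Prim [Atom lit]]]] :: [Expr [Term [Factor [Prim [Atom b]]]]]]]]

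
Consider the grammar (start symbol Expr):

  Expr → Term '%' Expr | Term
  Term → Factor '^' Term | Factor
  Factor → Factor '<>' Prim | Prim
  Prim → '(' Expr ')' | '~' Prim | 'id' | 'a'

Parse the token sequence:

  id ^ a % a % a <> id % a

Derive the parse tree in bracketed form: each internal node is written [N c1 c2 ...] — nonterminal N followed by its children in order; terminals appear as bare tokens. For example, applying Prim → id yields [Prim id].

[Expr [Term [Factor [Prim id]] ^ [Term [Factor [Prim a]]]] % [Expr [Term [Factor [Prim a]]] % [Expr [Term [Factor [Factor [Prim a]] <> [Prim id]]] % [Expr [Term [Factor [Prim a]]]]]]]

Expr
Term % Expr
Factor ^ Term % Expr
Prim ^ Term % Expr
id ^ Term % Expr
id ^ Factor % Expr
id ^ Prim % Expr
id ^ a % Expr
id ^ a % Term % Expr
id ^ a % Factor % Expr
id ^ a % Prim % Expr
id ^ a % a % Expr
id ^ a % a % Term % Expr
id ^ a % a % Factor % Expr
id ^ a % a % Factor <> Prim % Expr
id ^ a % a % Prim <> Prim % Expr
id ^ a % a % a <> Prim % Expr
id ^ a % a % a <> id % Expr
id ^ a % a % a <> id % Term
id ^ a % a % a <> id % Factor
id ^ a % a % a <> id % Prim
id ^ a % a % a <> id % a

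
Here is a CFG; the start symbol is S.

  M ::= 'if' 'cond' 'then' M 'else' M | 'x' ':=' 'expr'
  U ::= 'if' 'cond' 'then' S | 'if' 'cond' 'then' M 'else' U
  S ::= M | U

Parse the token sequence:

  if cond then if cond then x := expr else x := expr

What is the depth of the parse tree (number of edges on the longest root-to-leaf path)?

5

[S [U if cond then [S [M if cond then [M x := expr] else [M x := expr]]]]]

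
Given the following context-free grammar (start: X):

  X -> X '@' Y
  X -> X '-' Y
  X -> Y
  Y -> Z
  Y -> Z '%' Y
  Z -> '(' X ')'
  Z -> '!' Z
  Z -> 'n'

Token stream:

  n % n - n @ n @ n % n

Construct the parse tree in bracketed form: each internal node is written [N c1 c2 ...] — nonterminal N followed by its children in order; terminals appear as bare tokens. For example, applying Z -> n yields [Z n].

[X [X [X [X [Y [Z n] % [Y [Z n]]]] - [Y [Z n]]] @ [Y [Z n]]] @ [Y [Z n] % [Y [Z n]]]]

X
X @ Y
X @ Y @ Y
X - Y @ Y @ Y
Y - Y @ Y @ Y
Z % Y - Y @ Y @ Y
n % Y - Y @ Y @ Y
n % Z - Y @ Y @ Y
n % n - Y @ Y @ Y
n % n - Z @ Y @ Y
n % n - n @ Y @ Y
n % n - n @ Z @ Y
n % n - n @ n @ Y
n % n - n @ n @ Z % Y
n % n - n @ n @ n % Y
n % n - n @ n @ n % Z
n % n - n @ n @ n % n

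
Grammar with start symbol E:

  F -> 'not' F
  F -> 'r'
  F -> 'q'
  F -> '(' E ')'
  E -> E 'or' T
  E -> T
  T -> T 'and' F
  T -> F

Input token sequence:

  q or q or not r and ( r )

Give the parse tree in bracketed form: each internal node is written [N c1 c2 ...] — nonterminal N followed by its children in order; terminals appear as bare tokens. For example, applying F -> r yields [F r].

[E [E [E [T [F q]]] or [T [F q]]] or [T [T [F not [F r]]] and [F ( [E [T [F r]]] )]]]

E
E or T
E or T or T
T or T or T
F or T or T
q or T or T
q or F or T
q or q or T
q or q or T and F
q or q or F and F
q or q or not F and F
q or q or not r and F
q or q or not r and ( E )
q or q or not r and ( T )
q or q or not r and ( F )
q or q or not r and ( r )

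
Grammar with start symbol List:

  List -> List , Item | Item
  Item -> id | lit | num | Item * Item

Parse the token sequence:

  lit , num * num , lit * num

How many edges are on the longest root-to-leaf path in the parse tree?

[List [List [List [Item lit]] , [Item [Item num] * [Item num]]] , [Item [Item lit] * [Item num]]]

4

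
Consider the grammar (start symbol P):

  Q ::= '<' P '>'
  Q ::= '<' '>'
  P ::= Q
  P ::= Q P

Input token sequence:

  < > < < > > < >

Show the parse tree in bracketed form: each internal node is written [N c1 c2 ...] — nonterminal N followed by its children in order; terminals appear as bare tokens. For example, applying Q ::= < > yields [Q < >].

P
Q P
< > P
< > Q P
< > < P > P
< > < Q > P
< > < < > > P
< > < < > > Q
< > < < > > < >

[P [Q < >] [P [Q < [P [Q < >]] >] [P [Q < >]]]]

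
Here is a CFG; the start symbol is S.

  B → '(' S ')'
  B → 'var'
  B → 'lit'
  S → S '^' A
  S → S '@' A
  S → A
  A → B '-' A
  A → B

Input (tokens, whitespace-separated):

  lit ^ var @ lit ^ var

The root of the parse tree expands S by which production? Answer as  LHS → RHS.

[S [S [S [S [A [B lit]]] ^ [A [B var]]] @ [A [B lit]]] ^ [A [B var]]]

S → S '^' A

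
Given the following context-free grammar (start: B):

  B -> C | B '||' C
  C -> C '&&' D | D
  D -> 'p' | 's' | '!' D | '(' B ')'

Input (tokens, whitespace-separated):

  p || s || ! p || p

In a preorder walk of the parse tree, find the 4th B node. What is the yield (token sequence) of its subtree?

[B [B [B [B [C [D p]]] || [C [D s]]] || [C [D ! [D p]]]] || [C [D p]]]

p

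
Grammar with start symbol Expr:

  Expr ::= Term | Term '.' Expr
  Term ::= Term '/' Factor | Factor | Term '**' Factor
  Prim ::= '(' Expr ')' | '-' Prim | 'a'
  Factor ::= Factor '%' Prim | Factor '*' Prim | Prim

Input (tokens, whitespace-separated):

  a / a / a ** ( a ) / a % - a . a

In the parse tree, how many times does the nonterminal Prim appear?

9

[Expr [Term [Term [Term [Term [Term [Factor [Prim a]]] / [Factor [Prim a]]] / [Factor [Prim a]]] ** [Factor [Prim ( [Expr [Term [Factor [Prim a]]]] )]]] / [Factor [Factor [Prim a]] % [Prim - [Prim a]]]] . [Expr [Term [Factor [Prim a]]]]]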